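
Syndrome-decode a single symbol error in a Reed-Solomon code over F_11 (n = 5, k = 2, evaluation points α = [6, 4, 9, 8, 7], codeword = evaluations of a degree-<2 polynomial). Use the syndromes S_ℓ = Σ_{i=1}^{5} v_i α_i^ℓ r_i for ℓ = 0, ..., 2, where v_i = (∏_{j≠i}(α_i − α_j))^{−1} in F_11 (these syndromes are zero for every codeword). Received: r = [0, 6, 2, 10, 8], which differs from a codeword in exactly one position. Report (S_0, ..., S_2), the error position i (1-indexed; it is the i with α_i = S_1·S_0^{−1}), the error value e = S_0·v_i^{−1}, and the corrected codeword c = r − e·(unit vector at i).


S = (9, 6, 4), error at position 4, error magnitude e = 5, c = [0, 6, 2, 5, 8].

Step 1: column multipliers v_i = (∏_{j≠i}(α_i − α_j))^{−1} mod 11.
  i = 1 (α = 6): (6−4)(6−9)(6−8)(6−7) = 2·(−3)·(−2)·(−1) = −12 ≡ 10, so v_1 = 10^{−1} = 10 (mod 11).
  i = 2 (α = 4): (4−6)(4−9)(4−8)(4−7) = (−2)·(−5)·(−4)·(−3) = 120 ≡ 10, so v_2 = 10^{−1} = 10 (mod 11).
  i = 3 (α = 9): (9−6)(9−4)(9−8)(9−7) = 3·5·1·2 = 30 ≡ 8, so v_3 = 8^{−1} = 7 (mod 11).
  i = 4 (α = 8): (8−6)(8−4)(8−9)(8−7) = 2·4·(−1)·1 = −8 ≡ 3, so v_4 = 3^{−1} = 4 (mod 11).
  i = 5 (α = 7): (7−6)(7−4)(7−9)(7−8) = 1·3·(−2)·(−1) = 6 ≡ 6, so v_5 = 6^{−1} = 2 (mod 11).
  v = [10, 10, 7, 4, 2].
Step 2: syndromes of r = [0, 6, 2, 10, 8] (all sums mod 11).
  S_0 = Σ v_i r_i = 10·0 + 10·6 + 7·2 + 4·10 + 2·8 = 130 ≡ 9.
  S_1 = Σ v_i α_i r_i = 10·6·0 + 10·4·6 + 7·9·2 + 4·8·10 + 2·7·8 = 798 ≡ 6.
  α_i^2 mod 11 = [3, 5, 4, 9, 5].
  S_2 = Σ v_i α_i^2 r_i = 10·3·0 + 10·5·6 + 7·4·2 + 4·9·10 + 2·5·8 = 796 ≡ 4.
  S = (9, 6, 4) ≠ 0, so r is not a codeword (an error is present).
Step 3: locate the error. For a single error e at position i, S_ℓ = v_i·e·α_i^ℓ, so α_err = S_1/S_0.
  S_0^{−1} = 9^{−1} = 5 (mod 11), so α_err = 6·5 = 30 ≡ 8 = α_4. Error position i = 4.
  Consistency check: S_2/S_1 = 4·2 = 8 ≡ 8 = α_err ✓ (single-error assumption holds).
Step 4: error magnitude e = S_0/v_4 = S_0·∏_{j≠4}(α_4 − α_j) = 9·3 = 27 ≡ 5 (mod 11).
Step 5: correct position 4: c_4 = r_4 − e = 10 − 5 ≡ 5 (mod 11). Hence c = [0, 6, 2, 5, 8].
  Check: interpolating c through the α_i gives m(x) = 7 + 8·x (degree < 2) with m(α_i) = c_i for every i, so c is indeed a codeword.


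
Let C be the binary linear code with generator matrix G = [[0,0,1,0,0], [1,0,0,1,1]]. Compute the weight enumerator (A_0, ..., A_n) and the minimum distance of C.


Weight distribution: A_0 = 1, A_1 = 1, A_3 = 1, A_4 = 1. Minimum distance d = 1.

Enumerate all 2^2 = 4 messages m ∈ F_2^2.
For each, compute codeword c = mG in F_2^5, then tally its weight.
  m = 00 → c = 00000, weight = 0.
  m = 10 → c = 00100, weight = 1.
  m = 01 → c = 10011, weight = 3.
  m = 11 → c = 10111, weight = 4.
Tally weights:
  weight 0: 1 codewords.
  weight 1: 1 codewords.
  weight 3: 1 codewords.
  weight 4: 1 codewords.
Minimum distance d = smallest w > 0 with A_w > 0 = 1.
Sanity: Σ A_w = 4 = 2^2 = 4 ✓.


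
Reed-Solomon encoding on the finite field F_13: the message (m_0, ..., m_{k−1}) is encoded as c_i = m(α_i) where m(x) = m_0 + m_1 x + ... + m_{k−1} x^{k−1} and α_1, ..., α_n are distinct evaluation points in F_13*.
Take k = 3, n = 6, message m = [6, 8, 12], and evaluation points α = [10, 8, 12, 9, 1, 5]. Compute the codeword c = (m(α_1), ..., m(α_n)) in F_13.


c = [12, 6, 10, 10, 0, 8]

Message polynomial: m(x) = 6 + 8·x + 12·x^2 (mod 13).
For each evaluation point α_i, compute m(α_i) mod 13:
  α_1 = 10: Horner steps 12 → 11 → 12, so m(10) = 12.
  α_2 = 8: Horner steps 12 → 0 → 6, so m(8) = 6.
  α_3 = 12: Horner steps 12 → 9 → 10, so m(12) = 10.
  α_4 = 9: Horner steps 12 → 12 → 10, so m(9) = 10.
  α_5 = 1: Horner steps 12 → 7 → 0, so m(1) = 0.
  α_6 = 5: Horner steps 12 → 3 → 8, so m(5) = 8.
Codeword c = [12, 6, 10, 10, 0, 8] ∈ F_13^6.


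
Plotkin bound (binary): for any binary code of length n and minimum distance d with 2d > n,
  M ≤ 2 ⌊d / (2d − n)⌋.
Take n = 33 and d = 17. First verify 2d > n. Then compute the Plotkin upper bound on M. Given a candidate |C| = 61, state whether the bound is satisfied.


Plotkin bound M ≤ 34; given |C| = 61 > bound (violated).

Check applicability: 2d = 34, n = 33.
2d − n = 1 > 0, so Plotkin applies.
Compute d/(2d−n) = 17/1 ≈ 17.0000.
⌊d/(2d−n)⌋ = 17.
Plotkin bound: M ≤ 2·17 = 34.
Given |C| = 61, check: VIOLATED.
This |C| is above the Plotkin bound, so no binary code with n = 33, d = 17 and 61 codewords exists.


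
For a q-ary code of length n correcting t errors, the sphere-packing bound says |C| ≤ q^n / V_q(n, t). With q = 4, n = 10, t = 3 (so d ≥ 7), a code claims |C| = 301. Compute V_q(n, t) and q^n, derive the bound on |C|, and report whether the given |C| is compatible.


V_q(n, t) = 3676, q^n = 1048576, Hamming bound = 285, |C| = 301 > bound (violated).

Step 1: Compute V_q(n, t) = Σ_{j=0}^3 C(n, j) (q−1)^j.
  j = 0: C(10,0)·(3)^0 = 1·1 = 1.
  j = 1: C(10,1)·(3)^1 = 10·3 = 30.
  j = 2: C(10,2)·(3)^2 = 45·9 = 405.
  j = 3: C(10,3)·(3)^3 = 120·27 = 3240.
  V_q(n, t) = 1 + 30 + 405 + 3240 = 3676.
Step 2: q^n = 4^10 = 1048576.
Step 3: Hamming bound ⌊q^n / V_q(n,t)⌋ = ⌊1048576/3676⌋ = 285.
Step 4: Compare |C| = 301 to 285: violated.
The claimed |C| lies above the Hamming bound, so no 4-ary code of length 10 with d ≥ 7 can have 301 codewords.


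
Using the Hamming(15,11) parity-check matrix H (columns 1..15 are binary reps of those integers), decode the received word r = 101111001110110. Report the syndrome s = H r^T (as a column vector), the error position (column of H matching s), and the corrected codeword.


s = (1, 1, 1, 0)^T, error position = 14, corrected codeword c = 101111001110100

Compute s = H r^T mod 2 one row at a time:
  s_1 = 0 + 1 + 1 + 1 + 0 + 1 + 1 + 0 = 5 ≡ 1 (mod 2).
  s_2 = 1 + 1 + 1 + 0 + 0 + 1 + 1 + 0 = 5 ≡ 1 (mod 2).
  s_3 = 0 + 1 + 1 + 0 + 1 + 1 + 1 + 0 = 5 ≡ 1 (mod 2).
  s_4 = 1 + 1 + 1 + 0 + 1 + 1 + 1 + 0 = 6 ≡ 0 (mod 2).
s = (1, 1, 1, 0)^T — this equals column 14 of H (binary 1110), so error is at position 14.
Correct: flip bit 14 of r = 101111001110110 to get c = 101111001110100.


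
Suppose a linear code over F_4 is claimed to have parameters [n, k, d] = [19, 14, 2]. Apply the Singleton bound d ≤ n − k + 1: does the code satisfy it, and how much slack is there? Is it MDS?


Singleton RHS = n − k + 1 = 6, slack = 4, bound satisfied, not MDS.

Singleton bound: d ≤ n − k + 1.
Here n = 19, k = 14, so n − k + 1 = 6.
Given d = 2, check d ≤ 6: YES.
Slack = (n − k + 1) − d = 4.
The code is NOT MDS (slack = 4 > 0).
Description: the claimed parameters are [19, 14, 2]_4; such a code would be non-MDS.


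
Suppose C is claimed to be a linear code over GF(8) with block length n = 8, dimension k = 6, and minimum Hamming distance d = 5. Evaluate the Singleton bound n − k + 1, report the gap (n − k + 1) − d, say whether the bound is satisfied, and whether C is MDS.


Singleton RHS = n − k + 1 = 3, slack = -2, bound violated (no such code; not MDS).

Singleton bound: d ≤ n − k + 1.
Here n = 8, k = 6, so n − k + 1 = 3.
Given d = 5, check d ≤ 3: NO.
Slack = (n − k + 1) − d = -2.
The slack is negative: d = 5 exceeds n − k + 1 = 3 by 2, so the Singleton bound is violated and no linear [8, 6, 5]_8 code can exist. In particular it is not MDS (MDS requires d = n − k + 1 exactly).
Description: the claimed parameters are [8, 6, 5]_8; such a code would be impossible (violates the Singleton bound).


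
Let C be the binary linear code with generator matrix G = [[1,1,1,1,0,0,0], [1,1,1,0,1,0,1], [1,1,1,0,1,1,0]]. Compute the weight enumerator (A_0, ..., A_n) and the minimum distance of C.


Weight distribution: A_0 = 1, A_2 = 1, A_3 = 2, A_4 = 1, A_5 = 2, A_6 = 1. Minimum distance d = 2.

Enumerate all 2^3 = 8 messages m ∈ F_2^3.
For each, compute codeword c = mG in F_2^7, then tally its weight.
  m = 000 → c = 0000000, weight = 0.
  m = 100 → c = 1111000, weight = 4.
  m = 010 → c = 1110101, weight = 5.
  m = 110 → c = 0001101, weight = 3.
  m = 001 → c = 1110110, weight = 5.
  m = 101 → c = 0001110, weight = 3.
  m = 011 → c = 0000011, weight = 2.
  m = 111 → c = 1111011, weight = 6.
Tally weights:
  weight 0: 1 codewords.
  weight 2: 1 codewords.
  weight 3: 2 codewords.
  weight 4: 1 codewords.
  weight 5: 2 codewords.
  weight 6: 1 codewords.
Minimum distance d = smallest w > 0 with A_w > 0 = 2.
Sanity: Σ A_w = 8 = 2^3 = 8 ✓.


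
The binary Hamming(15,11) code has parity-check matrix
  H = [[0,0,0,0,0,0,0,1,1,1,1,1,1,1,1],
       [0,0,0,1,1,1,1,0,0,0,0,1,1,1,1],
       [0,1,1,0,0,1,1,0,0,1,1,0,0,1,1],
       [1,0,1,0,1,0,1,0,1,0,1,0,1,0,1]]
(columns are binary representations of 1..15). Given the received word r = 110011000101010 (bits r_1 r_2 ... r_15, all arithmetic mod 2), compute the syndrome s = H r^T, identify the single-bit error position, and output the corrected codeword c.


s = (1, 0, 0, 0)^T, error position = 8, corrected codeword c = 110011010101010

Compute s = H r^T mod 2 one row at a time:
  s_1 = 0 + 0 + 1 + 0 + 1 + 0 + 1 + 0 = 3 ≡ 1 (mod 2).
  s_2 = 0 + 1 + 1 + 0 + 1 + 0 + 1 + 0 = 4 ≡ 0 (mod 2).
  s_3 = 1 + 0 + 1 + 0 + 1 + 0 + 1 + 0 = 4 ≡ 0 (mod 2).
  s_4 = 1 + 0 + 1 + 0 + 0 + 0 + 0 + 0 = 2 ≡ 0 (mod 2).
s = (1, 0, 0, 0)^T — this equals column 8 of H (binary 1000), so error is at position 8.
Correct: flip bit 8 of r = 110011000101010 to get c = 110011010101010.


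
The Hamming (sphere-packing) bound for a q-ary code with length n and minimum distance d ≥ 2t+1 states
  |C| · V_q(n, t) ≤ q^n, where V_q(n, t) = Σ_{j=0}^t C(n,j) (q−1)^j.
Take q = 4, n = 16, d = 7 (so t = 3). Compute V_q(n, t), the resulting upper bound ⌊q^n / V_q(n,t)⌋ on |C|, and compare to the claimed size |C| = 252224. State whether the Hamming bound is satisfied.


V_q(n, t) = 16249, q^n = 4294967296, Hamming bound = 264321, |C| = 252224 ≤ bound (satisfied).

Step 1: Compute V_q(n, t) = Σ_{j=0}^3 C(n, j) (q−1)^j.
  j = 0: C(16,0)·(3)^0 = 1·1 = 1.
  j = 1: C(16,1)·(3)^1 = 16·3 = 48.
  j = 2: C(16,2)·(3)^2 = 120·9 = 1080.
  j = 3: C(16,3)·(3)^3 = 560·27 = 15120.
  V_q(n, t) = 1 + 48 + 1080 + 15120 = 16249.
Step 2: q^n = 4^16 = 4294967296.
Step 3: Hamming bound ⌊q^n / V_q(n,t)⌋ = ⌊4294967296/16249⌋ = 264321.
Step 4: Compare |C| = 252224 to 264321: satisfied.
The claimed |C| lies below the Hamming bound.


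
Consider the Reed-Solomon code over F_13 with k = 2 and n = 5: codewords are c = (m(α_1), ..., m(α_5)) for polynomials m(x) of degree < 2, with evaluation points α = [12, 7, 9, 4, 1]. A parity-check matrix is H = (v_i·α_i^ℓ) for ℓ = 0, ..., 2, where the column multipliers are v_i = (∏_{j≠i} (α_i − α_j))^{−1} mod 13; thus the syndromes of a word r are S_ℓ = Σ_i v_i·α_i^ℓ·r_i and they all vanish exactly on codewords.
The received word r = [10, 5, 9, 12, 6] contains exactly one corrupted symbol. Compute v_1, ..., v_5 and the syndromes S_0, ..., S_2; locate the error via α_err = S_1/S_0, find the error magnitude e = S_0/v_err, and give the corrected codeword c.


S = (3, 10, 3), error at position 1, error magnitude e = 8, c = [2, 5, 9, 12, 6].

Step 1: column multipliers v_i = (∏_{j≠i}(α_i − α_j))^{−1} mod 13.
  i = 1 (α = 12): (12−7)(12−9)(12−4)(12−1) = 5·3·8·11 = 1320 ≡ 7, so v_1 = 7^{−1} = 2 (mod 13).
  i = 2 (α = 7): (7−12)(7−9)(7−4)(7−1) = (−5)·(−2)·3·6 = 180 ≡ 11, so v_2 = 11^{−1} = 6 (mod 13).
  i = 3 (α = 9): (9−12)(9−7)(9−4)(9−1) = (−3)·2·5·8 = −240 ≡ 7, so v_3 = 7^{−1} = 2 (mod 13).
  i = 4 (α = 4): (4−12)(4−7)(4−9)(4−1) = (−8)·(−3)·(−5)·3 = −360 ≡ 4, so v_4 = 4^{−1} = 10 (mod 13).
  i = 5 (α = 1): (1−12)(1−7)(1−9)(1−4) = (−11)·(−6)·(−8)·(−3) = 1584 ≡ 11, so v_5 = 11^{−1} = 6 (mod 13).
  v = [2, 6, 2, 10, 6].
Step 2: syndromes of r = [10, 5, 9, 12, 6] (all sums mod 13).
  S_0 = Σ v_i r_i = 2·10 + 6·5 + 2·9 + 10·12 + 6·6 = 224 ≡ 3.
  S_1 = Σ v_i α_i r_i = 2·12·10 + 6·7·5 + 2·9·9 + 10·4·12 + 6·1·6 = 1128 ≡ 10.
  α_i^2 mod 13 = [1, 10, 3, 3, 1].
  S_2 = Σ v_i α_i^2 r_i = 2·1·10 + 6·10·5 + 2·3·9 + 10·3·12 + 6·1·6 = 770 ≡ 3.
  S = (3, 10, 3) ≠ 0, so r is not a codeword (an error is present).
Step 3: locate the error. For a single error e at position i, S_ℓ = v_i·e·α_i^ℓ, so α_err = S_1/S_0.
  S_0^{−1} = 3^{−1} = 9 (mod 13), so α_err = 10·9 = 90 ≡ 12 = α_1. Error position i = 1.
  Consistency check: S_2/S_1 = 3·4 = 12 ≡ 12 = α_err ✓ (single-error assumption holds).
Step 4: error magnitude e = S_0/v_1 = S_0·∏_{j≠1}(α_1 − α_j) = 3·7 = 21 ≡ 8 (mod 13).
Step 5: correct position 1: c_1 = r_1 − e = 10 − 8 ≡ 2 (mod 13). Hence c = [2, 5, 9, 12, 6].
  Check: interpolating c through the α_i gives m(x) = 4 + 2·x (degree < 2) with m(α_i) = c_i for every i, so c is indeed a codeword.


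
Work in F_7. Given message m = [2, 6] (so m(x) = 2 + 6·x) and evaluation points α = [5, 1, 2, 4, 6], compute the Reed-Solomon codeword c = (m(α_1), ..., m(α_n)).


c = [4, 1, 0, 5, 3]

Message polynomial: m(x) = 2 + 6·x (mod 7).
For each evaluation point α_i, compute m(α_i) mod 7:
  α_1 = 5: Horner steps 6 → 4, so m(5) = 4.
  α_2 = 1: Horner steps 6 → 1, so m(1) = 1.
  α_3 = 2: Horner steps 6 → 0, so m(2) = 0.
  α_4 = 4: Horner steps 6 → 5, so m(4) = 5.
  α_5 = 6: Horner steps 6 → 3, so m(6) = 3.
Codeword c = [4, 1, 0, 5, 3] ∈ F_7^5.


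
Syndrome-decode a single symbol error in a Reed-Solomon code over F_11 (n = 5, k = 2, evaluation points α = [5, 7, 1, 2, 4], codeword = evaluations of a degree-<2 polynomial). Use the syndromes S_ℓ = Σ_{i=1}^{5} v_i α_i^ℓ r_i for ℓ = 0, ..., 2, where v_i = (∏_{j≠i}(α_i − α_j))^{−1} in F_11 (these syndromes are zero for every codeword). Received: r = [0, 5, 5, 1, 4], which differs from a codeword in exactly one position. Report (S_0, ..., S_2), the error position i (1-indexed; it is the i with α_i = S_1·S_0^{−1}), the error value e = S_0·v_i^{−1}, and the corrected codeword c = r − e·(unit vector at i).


S = (6, 9, 8), error at position 2, error magnitude e = 2, c = [0, 3, 5, 1, 4].

Step 1: column multipliers v_i = (∏_{j≠i}(α_i − α_j))^{−1} mod 11.
  i = 1 (α = 5): (5−7)(5−1)(5−2)(5−4) = (−2)·4·3·1 = −24 ≡ 9, so v_1 = 9^{−1} = 5 (mod 11).
  i = 2 (α = 7): (7−5)(7−1)(7−2)(7−4) = 2·6·5·3 = 180 ≡ 4, so v_2 = 4^{−1} = 3 (mod 11).
  i = 3 (α = 1): (1−5)(1−7)(1−2)(1−4) = (−4)·(−6)·(−1)·(−3) = 72 ≡ 6, so v_3 = 6^{−1} = 2 (mod 11).
  i = 4 (α = 2): (2−5)(2−7)(2−1)(2−4) = (−3)·(−5)·1·(−2) = −30 ≡ 3, so v_4 = 3^{−1} = 4 (mod 11).
  i = 5 (α = 4): (4−5)(4−7)(4−1)(4−2) = (−1)·(−3)·3·2 = 18 ≡ 7, so v_5 = 7^{−1} = 8 (mod 11).
  v = [5, 3, 2, 4, 8].
Step 2: syndromes of r = [0, 5, 5, 1, 4] (all sums mod 11).
  S_0 = Σ v_i r_i = 5·0 + 3·5 + 2·5 + 4·1 + 8·4 = 61 ≡ 6.
  S_1 = Σ v_i α_i r_i = 5·5·0 + 3·7·5 + 2·1·5 + 4·2·1 + 8·4·4 = 251 ≡ 9.
  α_i^2 mod 11 = [3, 5, 1, 4, 5].
  S_2 = Σ v_i α_i^2 r_i = 5·3·0 + 3·5·5 + 2·1·5 + 4·4·1 + 8·5·4 = 261 ≡ 8.
  S = (6, 9, 8) ≠ 0, so r is not a codeword (an error is present).
Step 3: locate the error. For a single error e at position i, S_ℓ = v_i·e·α_i^ℓ, so α_err = S_1/S_0.
  S_0^{−1} = 6^{−1} = 2 (mod 11), so α_err = 9·2 = 18 ≡ 7 = α_2. Error position i = 2.
  Consistency check: S_2/S_1 = 8·5 = 40 ≡ 7 = α_err ✓ (single-error assumption holds).
Step 4: error magnitude e = S_0/v_2 = S_0·∏_{j≠2}(α_2 − α_j) = 6·4 = 24 ≡ 2 (mod 11).
Step 5: correct position 2: c_2 = r_2 − e = 5 − 2 ≡ 3 (mod 11). Hence c = [0, 3, 5, 1, 4].
  Check: interpolating c through the α_i gives m(x) = 9 + 7·x (degree < 2) with m(α_i) = c_i for every i, so c is indeed a codeword.


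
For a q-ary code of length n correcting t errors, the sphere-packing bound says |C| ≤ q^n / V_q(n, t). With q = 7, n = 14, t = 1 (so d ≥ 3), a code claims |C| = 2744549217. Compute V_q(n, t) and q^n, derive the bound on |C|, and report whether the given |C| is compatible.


V_q(n, t) = 85, q^n = 678223072849, Hamming bound = 7979094974, |C| = 2744549217 ≤ bound (satisfied).

Step 1: Compute V_q(n, t) = Σ_{j=0}^1 C(n, j) (q−1)^j.
  j = 0: C(14,0)·(6)^0 = 1·1 = 1.
  j = 1: C(14,1)·(6)^1 = 14·6 = 84.
  V_q(n, t) = 1 + 84 = 85.
Step 2: q^n = 7^14 = 678223072849.
Step 3: Hamming bound ⌊q^n / V_q(n,t)⌋ = ⌊678223072849/85⌋ = 7979094974.
Step 4: Compare |C| = 2744549217 to 7979094974: satisfied.
The claimed |C| lies below the Hamming bound.


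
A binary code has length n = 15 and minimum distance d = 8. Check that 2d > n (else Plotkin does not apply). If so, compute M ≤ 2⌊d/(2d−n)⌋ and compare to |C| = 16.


Plotkin bound M ≤ 16; given |C| = 16 ≤ bound (satisfied).

Check applicability: 2d = 16, n = 15.
2d − n = 1 > 0, so Plotkin applies.
Compute d/(2d−n) = 8/1 ≈ 8.0000.
⌊d/(2d−n)⌋ = 8.
Plotkin bound: M ≤ 2·8 = 16.
Given |C| = 16, check: satisfied.
This |C| is at the Plotkin bound.


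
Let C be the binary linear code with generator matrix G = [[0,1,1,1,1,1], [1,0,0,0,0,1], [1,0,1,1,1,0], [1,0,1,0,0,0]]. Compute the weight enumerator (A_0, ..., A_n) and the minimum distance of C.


Weight distribution: A_0 = 1, A_1 = 1, A_2 = 4, A_3 = 4, A_4 = 3, A_5 = 3. Minimum distance d = 1.

Enumerate all 2^4 = 16 messages m ∈ F_2^4.
For each, compute codeword c = mG in F_2^6, then tally its weight.
  m = 0000 → c = 000000, weight = 0.
  m = 1000 → c = 011111, weight = 5.
  m = 0100 → c = 100001, weight = 2.
  m = 1100 → c = 111110, weight = 5.
  m = 0010 → c = 101110, weight = 4.
  m = 1010 → c = 110001, weight = 3.
  m = 0110 → c = 001111, weight = 4.
  m = 1110 → c = 010000, weight = 1.
  m = 0001 → c = 101000, weight = 2.
  m = 1001 → c = 110111, weight = 5.
  m = 0101 → c = 001001, weight = 2.
  m = 1101 → c = 010110, weight = 3.
  m = 0011 → c = 000110, weight = 2.
  m = 1011 → c = 011001, weight = 3.
  m = 0111 → c = 100111, weight = 4.
  m = 1111 → c = 111000, weight = 3.
Tally weights:
  weight 0: 1 codewords.
  weight 1: 1 codewords.
  weight 2: 4 codewords.
  weight 3: 4 codewords.
  weight 4: 3 codewords.
  weight 5: 3 codewords.
Minimum distance d = smallest w > 0 with A_w > 0 = 1.
Sanity: Σ A_w = 16 = 2^4 = 16 ✓.


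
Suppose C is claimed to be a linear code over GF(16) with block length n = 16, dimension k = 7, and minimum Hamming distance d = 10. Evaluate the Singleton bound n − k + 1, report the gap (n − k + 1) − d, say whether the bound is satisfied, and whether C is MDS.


Singleton RHS = n − k + 1 = 10, slack = 0, bound satisfied, MDS.

Singleton bound: d ≤ n − k + 1.
Here n = 16, k = 7, so n − k + 1 = 10.
Given d = 10, check d ≤ 10: YES.
Slack = (n − k + 1) − d = 0.
The code is MDS (slack = 0).
Description: the claimed parameters are [16, 7, 10]_16; such a code would be MDS (meets Singleton bound).


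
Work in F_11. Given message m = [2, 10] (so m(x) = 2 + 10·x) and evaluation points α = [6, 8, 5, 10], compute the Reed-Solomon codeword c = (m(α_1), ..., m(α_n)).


c = [7, 5, 8, 3]

Message polynomial: m(x) = 2 + 10·x (mod 11).
For each evaluation point α_i, compute m(α_i) mod 11:
  α_1 = 6: Horner steps 10 → 7, so m(6) = 7.
  α_2 = 8: Horner steps 10 → 5, so m(8) = 5.
  α_3 = 5: Horner steps 10 → 8, so m(5) = 8.
  α_4 = 10: Horner steps 10 → 3, so m(10) = 3.
Codeword c = [7, 5, 8, 3] ∈ F_11^4.


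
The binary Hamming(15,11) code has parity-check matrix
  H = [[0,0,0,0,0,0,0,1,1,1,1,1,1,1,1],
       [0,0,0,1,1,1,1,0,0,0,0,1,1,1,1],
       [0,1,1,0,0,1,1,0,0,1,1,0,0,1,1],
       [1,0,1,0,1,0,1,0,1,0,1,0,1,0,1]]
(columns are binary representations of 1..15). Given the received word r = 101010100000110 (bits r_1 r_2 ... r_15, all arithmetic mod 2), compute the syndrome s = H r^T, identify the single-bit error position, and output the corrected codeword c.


s = (0, 0, 1, 1)^T, error position = 3, corrected codeword c = 100010100000110

Compute s = H r^T mod 2 one row at a time:
  s_1 = 0 + 0 + 0 + 0 + 0 + 1 + 1 + 0 = 2 ≡ 0 (mod 2).
  s_2 = 0 + 1 + 0 + 1 + 0 + 1 + 1 + 0 = 4 ≡ 0 (mod 2).
  s_3 = 0 + 1 + 0 + 1 + 0 + 0 + 1 + 0 = 3 ≡ 1 (mod 2).
  s_4 = 1 + 1 + 1 + 1 + 0 + 0 + 1 + 0 = 5 ≡ 1 (mod 2).
s = (0, 0, 1, 1)^T — this equals column 3 of H (binary 0011), so error is at position 3.
Correct: flip bit 3 of r = 101010100000110 to get c = 100010100000110.


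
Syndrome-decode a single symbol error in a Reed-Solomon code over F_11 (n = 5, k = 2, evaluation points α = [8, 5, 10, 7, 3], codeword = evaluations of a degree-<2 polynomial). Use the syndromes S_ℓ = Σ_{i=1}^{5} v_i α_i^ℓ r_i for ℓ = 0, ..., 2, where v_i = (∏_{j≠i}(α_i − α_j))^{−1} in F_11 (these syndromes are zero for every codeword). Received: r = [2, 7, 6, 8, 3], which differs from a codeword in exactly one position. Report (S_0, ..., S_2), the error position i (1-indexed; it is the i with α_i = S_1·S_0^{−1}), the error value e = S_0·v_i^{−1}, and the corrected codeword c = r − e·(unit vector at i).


S = (4, 6, 9), error at position 4, error magnitude e = 8, c = [2, 7, 6, 0, 3].

Step 1: column multipliers v_i = (∏_{j≠i}(α_i − α_j))^{−1} mod 11.
  i = 1 (α = 8): (8−5)(8−10)(8−7)(8−3) = 3·(−2)·1·5 = −30 ≡ 3, so v_1 = 3^{−1} = 4 (mod 11).
  i = 2 (α = 5): (5−8)(5−10)(5−7)(5−3) = (−3)·(−5)·(−2)·2 = −60 ≡ 6, so v_2 = 6^{−1} = 2 (mod 11).
  i = 3 (α = 10): (10−8)(10−5)(10−7)(10−3) = 2·5·3·7 = 210 ≡ 1, so v_3 = 1^{−1} = 1 (mod 11).
  i = 4 (α = 7): (7−8)(7−5)(7−10)(7−3) = (−1)·2·(−3)·4 = 24 ≡ 2, so v_4 = 2^{−1} = 6 (mod 11).
  i = 5 (α = 3): (3−8)(3−5)(3−10)(3−7) = (−5)·(−2)·(−7)·(−4) = 280 ≡ 5, so v_5 = 5^{−1} = 9 (mod 11).
  v = [4, 2, 1, 6, 9].
Step 2: syndromes of r = [2, 7, 6, 8, 3] (all sums mod 11).
  S_0 = Σ v_i r_i = 4·2 + 2·7 + 1·6 + 6·8 + 9·3 = 103 ≡ 4.
  S_1 = Σ v_i α_i r_i = 4·8·2 + 2·5·7 + 1·10·6 + 6·7·8 + 9·3·3 = 611 ≡ 6.
  α_i^2 mod 11 = [9, 3, 1, 5, 9].
  S_2 = Σ v_i α_i^2 r_i = 4·9·2 + 2·3·7 + 1·1·6 + 6·5·8 + 9·9·3 = 603 ≡ 9.
  S = (4, 6, 9) ≠ 0, so r is not a codeword (an error is present).
Step 3: locate the error. For a single error e at position i, S_ℓ = v_i·e·α_i^ℓ, so α_err = S_1/S_0.
  S_0^{−1} = 4^{−1} = 3 (mod 11), so α_err = 6·3 = 18 ≡ 7 = α_4. Error position i = 4.
  Consistency check: S_2/S_1 = 9·2 = 18 ≡ 7 = α_err ✓ (single-error assumption holds).
Step 4: error magnitude e = S_0/v_4 = S_0·∏_{j≠4}(α_4 − α_j) = 4·2 = 8 ≡ 8 (mod 11).
Step 5: correct position 4: c_4 = r_4 − e = 8 − 8 ≡ 0 (mod 11). Hence c = [2, 7, 6, 0, 3].
  Check: interpolating c through the α_i gives m(x) = 8 + 2·x (degree < 2) with m(α_i) = c_i for every i, so c is indeed a codeword.


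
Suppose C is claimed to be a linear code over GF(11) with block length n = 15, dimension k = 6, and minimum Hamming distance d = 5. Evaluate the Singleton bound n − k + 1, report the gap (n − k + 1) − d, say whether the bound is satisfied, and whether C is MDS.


Singleton RHS = n − k + 1 = 10, slack = 5, bound satisfied, not MDS.

Singleton bound: d ≤ n − k + 1.
Here n = 15, k = 6, so n − k + 1 = 10.
Given d = 5, check d ≤ 10: YES.
Slack = (n − k + 1) − d = 5.
The code is NOT MDS (slack = 5 > 0).
Description: the claimed parameters are [15, 6, 5]_11; such a code would be non-MDS.


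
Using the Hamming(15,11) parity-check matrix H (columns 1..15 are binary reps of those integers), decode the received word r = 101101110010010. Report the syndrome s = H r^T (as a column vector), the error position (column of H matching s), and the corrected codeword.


s = (1, 0, 1, 0)^T, error position = 10, corrected codeword c = 101101110110010

Compute s = H r^T mod 2 one row at a time:
  s_1 = 1 + 0 + 0 + 1 + 0 + 0 + 1 + 0 = 3 ≡ 1 (mod 2).
  s_2 = 1 + 0 + 1 + 1 + 0 + 0 + 1 + 0 = 4 ≡ 0 (mod 2).
  s_3 = 0 + 1 + 1 + 1 + 0 + 1 + 1 + 0 = 5 ≡ 1 (mod 2).
  s_4 = 1 + 1 + 0 + 1 + 0 + 1 + 0 + 0 = 4 ≡ 0 (mod 2).
s = (1, 0, 1, 0)^T — this equals column 10 of H (binary 1010), so error is at position 10.
Correct: flip bit 10 of r = 101101110010010 to get c = 101101110110010.


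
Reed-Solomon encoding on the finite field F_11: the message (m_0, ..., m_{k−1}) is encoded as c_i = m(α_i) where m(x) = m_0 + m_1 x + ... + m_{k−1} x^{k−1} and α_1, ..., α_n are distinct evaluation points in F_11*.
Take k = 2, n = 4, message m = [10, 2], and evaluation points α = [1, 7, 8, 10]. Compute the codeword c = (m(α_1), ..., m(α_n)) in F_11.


c = [1, 2, 4, 8]

Message polynomial: m(x) = 10 + 2·x (mod 11).
For each evaluation point α_i, compute m(α_i) mod 11:
  α_1 = 1: Horner steps 2 → 1, so m(1) = 1.
  α_2 = 7: Horner steps 2 → 2, so m(7) = 2.
  α_3 = 8: Horner steps 2 → 4, so m(8) = 4.
  α_4 = 10: Horner steps 2 → 8, so m(10) = 8.
Codeword c = [1, 2, 4, 8] ∈ F_11^4.


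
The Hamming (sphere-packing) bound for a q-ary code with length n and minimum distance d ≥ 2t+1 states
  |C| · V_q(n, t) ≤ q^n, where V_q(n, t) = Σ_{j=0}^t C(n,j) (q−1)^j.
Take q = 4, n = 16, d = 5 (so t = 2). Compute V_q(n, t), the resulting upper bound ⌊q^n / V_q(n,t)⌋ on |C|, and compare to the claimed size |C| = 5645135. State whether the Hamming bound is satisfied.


V_q(n, t) = 1129, q^n = 4294967296, Hamming bound = 3804222, |C| = 5645135 > bound (violated).

Step 1: Compute V_q(n, t) = Σ_{j=0}^2 C(n, j) (q−1)^j.
  j = 0: C(16,0)·(3)^0 = 1·1 = 1.
  j = 1: C(16,1)·(3)^1 = 16·3 = 48.
  j = 2: C(16,2)·(3)^2 = 120·9 = 1080.
  V_q(n, t) = 1 + 48 + 1080 = 1129.
Step 2: q^n = 4^16 = 4294967296.
Step 3: Hamming bound ⌊q^n / V_q(n,t)⌋ = ⌊4294967296/1129⌋ = 3804222.
Step 4: Compare |C| = 5645135 to 3804222: violated.
The claimed |C| lies above the Hamming bound, so no 4-ary code of length 16 with d ≥ 5 can have 5645135 codewords.


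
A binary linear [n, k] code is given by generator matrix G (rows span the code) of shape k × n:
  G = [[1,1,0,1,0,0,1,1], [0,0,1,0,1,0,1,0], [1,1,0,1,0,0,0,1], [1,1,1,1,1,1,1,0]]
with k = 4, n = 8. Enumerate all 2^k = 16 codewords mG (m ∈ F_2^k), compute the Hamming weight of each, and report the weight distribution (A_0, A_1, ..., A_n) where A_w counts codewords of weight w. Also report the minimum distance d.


Weight distribution: A_0 = 1, A_1 = 1, A_2 = 2, A_3 = 2, A_4 = 3, A_5 = 3, A_6 = 2, A_7 = 2. Minimum distance d = 1.

Enumerate all 2^4 = 16 messages m ∈ F_2^4.
For each, compute codeword c = mG in F_2^8, then tally its weight.
  m = 0000 → c = 00000000, weight = 0.
  m = 1000 → c = 11010011, weight = 5.
  m = 0100 → c = 00101010, weight = 3.
  m = 1100 → c = 11111001, weight = 6.
  m = 0010 → c = 11010001, weight = 4.
  m = 1010 → c = 00000010, weight = 1.
  m = 0110 → c = 11111011, weight = 7.
  m = 1110 → c = 00101000, weight = 2.
  m = 0001 → c = 11111110, weight = 7.
  m = 1001 → c = 00101101, weight = 4.
  m = 0101 → c = 11010100, weight = 4.
  m = 1101 → c = 00000111, weight = 3.
  m = 0011 → c = 00101111, weight = 5.
  m = 1011 → c = 11111100, weight = 6.
  m = 0111 → c = 00000101, weight = 2.
  m = 1111 → c = 11010110, weight = 5.
Tally weights:
  weight 0: 1 codewords.
  weight 1: 1 codewords.
  weight 2: 2 codewords.
  weight 3: 2 codewords.
  weight 4: 3 codewords.
  weight 5: 3 codewords.
  weight 6: 2 codewords.
  weight 7: 2 codewords.
Minimum distance d = smallest w > 0 with A_w > 0 = 1.
Sanity: Σ A_w = 16 = 2^4 = 16 ✓.


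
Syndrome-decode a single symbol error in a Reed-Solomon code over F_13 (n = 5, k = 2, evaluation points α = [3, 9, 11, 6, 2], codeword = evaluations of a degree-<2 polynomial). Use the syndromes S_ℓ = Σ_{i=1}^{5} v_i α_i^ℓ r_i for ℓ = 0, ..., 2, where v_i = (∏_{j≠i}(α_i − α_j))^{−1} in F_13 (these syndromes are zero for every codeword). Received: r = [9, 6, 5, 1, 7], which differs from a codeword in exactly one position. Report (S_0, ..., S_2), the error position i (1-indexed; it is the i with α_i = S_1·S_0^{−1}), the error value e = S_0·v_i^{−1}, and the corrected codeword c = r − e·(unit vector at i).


S = (6, 12, 11), error at position 5, error magnitude e = 4, c = [9, 6, 5, 1, 3].

Step 1: column multipliers v_i = (∏_{j≠i}(α_i − α_j))^{−1} mod 13.
  i = 1 (α = 3): (3−9)(3−11)(3−6)(3−2) = (−6)·(−8)·(−3)·1 = −144 ≡ 12, so v_1 = 12^{−1} = 12 (mod 13).
  i = 2 (α = 9): (9−3)(9−11)(9−6)(9−2) = 6·(−2)·3·7 = −252 ≡ 8, so v_2 = 8^{−1} = 5 (mod 13).
  i = 3 (α = 11): (11−3)(11−9)(11−6)(11−2) = 8·2·5·9 = 720 ≡ 5, so v_3 = 5^{−1} = 8 (mod 13).
  i = 4 (α = 6): (6−3)(6−9)(6−11)(6−2) = 3·(−3)·(−5)·4 = 180 ≡ 11, so v_4 = 11^{−1} = 6 (mod 13).
  i = 5 (α = 2): (2−3)(2−9)(2−11)(2−6) = (−1)·(−7)·(−9)·(−4) = 252 ≡ 5, so v_5 = 5^{−1} = 8 (mod 13).
  v = [12, 5, 8, 6, 8].
Step 2: syndromes of r = [9, 6, 5, 1, 7] (all sums mod 13).
  S_0 = Σ v_i r_i = 12·9 + 5·6 + 8·5 + 6·1 + 8·7 = 240 ≡ 6.
  S_1 = Σ v_i α_i r_i = 12·3·9 + 5·9·6 + 8·11·5 + 6·6·1 + 8·2·7 = 1182 ≡ 12.
  α_i^2 mod 13 = [9, 3, 4, 10, 4].
  S_2 = Σ v_i α_i^2 r_i = 12·9·9 + 5·3·6 + 8·4·5 + 6·10·1 + 8·4·7 = 1506 ≡ 11.
  S = (6, 12, 11) ≠ 0, so r is not a codeword (an error is present).
Step 3: locate the error. For a single error e at position i, S_ℓ = v_i·e·α_i^ℓ, so α_err = S_1/S_0.
  S_0^{−1} = 6^{−1} = 11 (mod 13), so α_err = 12·11 = 132 ≡ 2 = α_5. Error position i = 5.
  Consistency check: S_2/S_1 = 11·12 = 132 ≡ 2 = α_err ✓ (single-error assumption holds).
Step 4: error magnitude e = S_0/v_5 = S_0·∏_{j≠5}(α_5 − α_j) = 6·5 = 30 ≡ 4 (mod 13).
Step 5: correct position 5: c_5 = r_5 − e = 7 − 4 ≡ 3 (mod 13). Hence c = [9, 6, 5, 1, 3].
  Check: interpolating c through the α_i gives m(x) = 4 + 6·x (degree < 2) with m(α_i) = c_i for every i, so c is indeed a codeword.


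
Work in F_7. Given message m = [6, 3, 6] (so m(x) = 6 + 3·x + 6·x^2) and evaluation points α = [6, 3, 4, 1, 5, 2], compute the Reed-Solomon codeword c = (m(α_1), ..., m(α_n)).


c = [2, 6, 2, 1, 3, 1]

Message polynomial: m(x) = 6 + 3·x + 6·x^2 (mod 7).
For each evaluation point α_i, compute m(α_i) mod 7:
  α_1 = 6: Horner steps 6 → 4 → 2, so m(6) = 2.
  α_2 = 3: Horner steps 6 → 0 → 6, so m(3) = 6.
  α_3 = 4: Horner steps 6 → 6 → 2, so m(4) = 2.
  α_4 = 1: Horner steps 6 → 2 → 1, so m(1) = 1.
  α_5 = 5: Horner steps 6 → 5 → 3, so m(5) = 3.
  α_6 = 2: Horner steps 6 → 1 → 1, so m(2) = 1.
Codeword c = [2, 6, 2, 1, 3, 1] ∈ F_7^6.


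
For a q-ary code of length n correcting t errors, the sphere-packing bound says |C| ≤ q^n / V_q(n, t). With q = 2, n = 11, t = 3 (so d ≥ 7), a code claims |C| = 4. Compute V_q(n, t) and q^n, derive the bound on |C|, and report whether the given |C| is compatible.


V_q(n, t) = 232, q^n = 2048, Hamming bound = 8, |C| = 4 ≤ bound (satisfied).

Step 1: Compute V_q(n, t) = Σ_{j=0}^3 C(n, j) (q−1)^j.
  j = 0: C(11,0)·(1)^0 = 1·1 = 1.
  j = 1: C(11,1)·(1)^1 = 11·1 = 11.
  j = 2: C(11,2)·(1)^2 = 55·1 = 55.
  j = 3: C(11,3)·(1)^3 = 165·1 = 165.
  V_q(n, t) = 1 + 11 + 55 + 165 = 232.
Step 2: q^n = 2^11 = 2048.
Step 3: Hamming bound ⌊q^n / V_q(n,t)⌋ = ⌊2048/232⌋ = 8.
Step 4: Compare |C| = 4 to 8: satisfied.
The claimed |C| lies below the Hamming bound.


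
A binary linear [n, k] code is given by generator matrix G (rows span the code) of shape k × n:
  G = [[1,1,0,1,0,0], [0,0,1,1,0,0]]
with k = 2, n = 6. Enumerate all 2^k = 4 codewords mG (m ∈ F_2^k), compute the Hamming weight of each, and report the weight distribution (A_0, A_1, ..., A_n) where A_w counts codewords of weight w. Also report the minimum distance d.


Weight distribution: A_0 = 1, A_2 = 1, A_3 = 2. Minimum distance d = 2.

Enumerate all 2^2 = 4 messages m ∈ F_2^2.
For each, compute codeword c = mG in F_2^6, then tally its weight.
  m = 00 → c = 000000, weight = 0.
  m = 10 → c = 110100, weight = 3.
  m = 01 → c = 001100, weight = 2.
  m = 11 → c = 111000, weight = 3.
Tally weights:
  weight 0: 1 codewords.
  weight 2: 1 codewords.
  weight 3: 2 codewords.
Minimum distance d = smallest w > 0 with A_w > 0 = 2.
Sanity: Σ A_w = 4 = 2^2 = 4 ✓.


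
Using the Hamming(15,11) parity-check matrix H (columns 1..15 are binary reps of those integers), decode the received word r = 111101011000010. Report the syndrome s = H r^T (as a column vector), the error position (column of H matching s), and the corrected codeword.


s = (1, 1, 0, 1)^T, error position = 13, corrected codeword c = 111101011000110

Compute s = H r^T mod 2 one row at a time:
  s_1 = 1 + 1 + 0 + 0 + 0 + 0 + 1 + 0 = 3 ≡ 1 (mod 2).
  s_2 = 1 + 0 + 1 + 0 + 0 + 0 + 1 + 0 = 3 ≡ 1 (mod 2).
  s_3 = 1 + 1 + 1 + 0 + 0 + 0 + 1 + 0 = 4 ≡ 0 (mod 2).
  s_4 = 1 + 1 + 0 + 0 + 1 + 0 + 0 + 0 = 3 ≡ 1 (mod 2).
s = (1, 1, 0, 1)^T — this equals column 13 of H (binary 1101), so error is at position 13.
Correct: flip bit 13 of r = 111101011000010 to get c = 111101011000110.


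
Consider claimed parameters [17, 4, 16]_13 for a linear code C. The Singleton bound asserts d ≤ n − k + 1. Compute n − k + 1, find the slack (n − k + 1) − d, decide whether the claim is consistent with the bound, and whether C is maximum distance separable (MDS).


Singleton RHS = n − k + 1 = 14, slack = -2, bound violated (no such code; not MDS).

Singleton bound: d ≤ n − k + 1.
Here n = 17, k = 4, so n − k + 1 = 14.
Given d = 16, check d ≤ 14: NO.
Slack = (n − k + 1) − d = -2.
The slack is negative: d = 16 exceeds n − k + 1 = 14 by 2, so the Singleton bound is violated and no linear [17, 4, 16]_13 code can exist. In particular it is not MDS (MDS requires d = n − k + 1 exactly).
Description: the claimed parameters are [17, 4, 16]_13; such a code would be impossible (violates the Singleton bound).


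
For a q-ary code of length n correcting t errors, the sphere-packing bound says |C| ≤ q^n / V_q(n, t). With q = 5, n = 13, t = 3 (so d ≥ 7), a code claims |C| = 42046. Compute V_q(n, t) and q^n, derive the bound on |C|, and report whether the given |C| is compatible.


V_q(n, t) = 19605, q^n = 1220703125, Hamming bound = 62264, |C| = 42046 ≤ bound (satisfied).

Step 1: Compute V_q(n, t) = Σ_{j=0}^3 C(n, j) (q−1)^j.
  j = 0: C(13,0)·(4)^0 = 1·1 = 1.
  j = 1: C(13,1)·(4)^1 = 13·4 = 52.
  j = 2: C(13,2)·(4)^2 = 78·16 = 1248.
  j = 3: C(13,3)·(4)^3 = 286·64 = 18304.
  V_q(n, t) = 1 + 52 + 1248 + 18304 = 19605.
Step 2: q^n = 5^13 = 1220703125.
Step 3: Hamming bound ⌊q^n / V_q(n,t)⌋ = ⌊1220703125/19605⌋ = 62264.
Step 4: Compare |C| = 42046 to 62264: satisfied.
The claimed |C| lies below the Hamming bound.


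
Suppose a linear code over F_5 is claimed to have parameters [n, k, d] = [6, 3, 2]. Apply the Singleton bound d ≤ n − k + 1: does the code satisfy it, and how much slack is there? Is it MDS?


Singleton RHS = n − k + 1 = 4, slack = 2, bound satisfied, not MDS.

Singleton bound: d ≤ n − k + 1.
Here n = 6, k = 3, so n − k + 1 = 4.
Given d = 2, check d ≤ 4: YES.
Slack = (n − k + 1) − d = 2.
The code is NOT MDS (slack = 2 > 0).
Description: the claimed parameters are [6, 3, 2]_5; such a code would be non-MDS.


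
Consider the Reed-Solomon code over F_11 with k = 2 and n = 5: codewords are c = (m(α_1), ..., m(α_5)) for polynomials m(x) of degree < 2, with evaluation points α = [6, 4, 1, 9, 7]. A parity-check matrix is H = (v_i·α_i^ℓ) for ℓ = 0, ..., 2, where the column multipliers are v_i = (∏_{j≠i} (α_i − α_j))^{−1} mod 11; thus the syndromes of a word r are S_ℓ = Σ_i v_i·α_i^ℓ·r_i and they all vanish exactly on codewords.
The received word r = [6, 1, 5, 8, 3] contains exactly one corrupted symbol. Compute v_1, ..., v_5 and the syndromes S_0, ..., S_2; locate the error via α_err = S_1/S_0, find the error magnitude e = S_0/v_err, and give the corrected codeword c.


S = (10, 10, 10), error at position 3, error magnitude e = 6, c = [6, 1, 10, 8, 3].

Step 1: column multipliers v_i = (∏_{j≠i}(α_i − α_j))^{−1} mod 11.
  i = 1 (α = 6): (6−4)(6−1)(6−9)(6−7) = 2·5·(−3)·(−1) = 30 ≡ 8, so v_1 = 8^{−1} = 7 (mod 11).
  i = 2 (α = 4): (4−6)(4−1)(4−9)(4−7) = (−2)·3·(−5)·(−3) = −90 ≡ 9, so v_2 = 9^{−1} = 5 (mod 11).
  i = 3 (α = 1): (1−6)(1−4)(1−9)(1−7) = (−5)·(−3)·(−8)·(−6) = 720 ≡ 5, so v_3 = 5^{−1} = 9 (mod 11).
  i = 4 (α = 9): (9−6)(9−4)(9−1)(9−7) = 3·5·8·2 = 240 ≡ 9, so v_4 = 9^{−1} = 5 (mod 11).
  i = 5 (α = 7): (7−6)(7−4)(7−1)(7−9) = 1·3·6·(−2) = −36 ≡ 8, so v_5 = 8^{−1} = 7 (mod 11).
  v = [7, 5, 9, 5, 7].
Step 2: syndromes of r = [6, 1, 5, 8, 3] (all sums mod 11).
  S_0 = Σ v_i r_i = 7·6 + 5·1 + 9·5 + 5·8 + 7·3 = 153 ≡ 10.
  S_1 = Σ v_i α_i r_i = 7·6·6 + 5·4·1 + 9·1·5 + 5·9·8 + 7·7·3 = 824 ≡ 10.
  α_i^2 mod 11 = [3, 5, 1, 4, 5].
  S_2 = Σ v_i α_i^2 r_i = 7·3·6 + 5·5·1 + 9·1·5 + 5·4·8 + 7·5·3 = 461 ≡ 10.
  S = (10, 10, 10) ≠ 0, so r is not a codeword (an error is present).
Step 3: locate the error. For a single error e at position i, S_ℓ = v_i·e·α_i^ℓ, so α_err = S_1/S_0.
  S_0^{−1} = 10^{−1} = 10 (mod 11), so α_err = 10·10 = 100 ≡ 1 = α_3. Error position i = 3.
  Consistency check: S_2/S_1 = 10·10 = 100 ≡ 1 = α_err ✓ (single-error assumption holds).
Step 4: error magnitude e = S_0/v_3 = S_0·∏_{j≠3}(α_3 − α_j) = 10·5 = 50 ≡ 6 (mod 11).
Step 5: correct position 3: c_3 = r_3 − e = 5 − 6 ≡ 10 (mod 11). Hence c = [6, 1, 10, 8, 3].
  Check: interpolating c through the α_i gives m(x) = 2 + 8·x (degree < 2) with m(α_i) = c_i for every i, so c is indeed a codeword.


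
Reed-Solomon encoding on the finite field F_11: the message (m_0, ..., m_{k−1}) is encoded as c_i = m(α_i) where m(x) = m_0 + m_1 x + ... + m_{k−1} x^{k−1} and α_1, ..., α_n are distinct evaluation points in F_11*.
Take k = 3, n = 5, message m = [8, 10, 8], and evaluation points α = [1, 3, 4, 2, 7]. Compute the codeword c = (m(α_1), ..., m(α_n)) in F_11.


c = [4, 0, 0, 5, 8]

Message polynomial: m(x) = 8 + 10·x + 8·x^2 (mod 11).
For each evaluation point α_i, compute m(α_i) mod 11:
  α_1 = 1: Horner steps 8 → 7 → 4, so m(1) = 4.
  α_2 = 3: Horner steps 8 → 1 → 0, so m(3) = 0.
  α_3 = 4: Horner steps 8 → 9 → 0, so m(4) = 0.
  α_4 = 2: Horner steps 8 → 4 → 5, so m(2) = 5.
  α_5 = 7: Horner steps 8 → 0 → 8, so m(7) = 8.
Codeword c = [4, 0, 0, 5, 8] ∈ F_11^5.


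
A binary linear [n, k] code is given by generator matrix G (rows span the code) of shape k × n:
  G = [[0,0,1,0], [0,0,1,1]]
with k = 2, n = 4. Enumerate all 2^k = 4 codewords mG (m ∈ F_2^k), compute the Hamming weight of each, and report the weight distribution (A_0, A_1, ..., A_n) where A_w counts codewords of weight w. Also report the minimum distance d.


Weight distribution: A_0 = 1, A_1 = 2, A_2 = 1. Minimum distance d = 1.

Enumerate all 2^2 = 4 messages m ∈ F_2^2.
For each, compute codeword c = mG in F_2^4, then tally its weight.
  m = 00 → c = 0000, weight = 0.
  m = 10 → c = 0010, weight = 1.
  m = 01 → c = 0011, weight = 2.
  m = 11 → c = 0001, weight = 1.
Tally weights:
  weight 0: 1 codewords.
  weight 1: 2 codewords.
  weight 2: 1 codewords.
Minimum distance d = smallest w > 0 with A_w > 0 = 1.
Sanity: Σ A_w = 4 = 2^2 = 4 ✓.


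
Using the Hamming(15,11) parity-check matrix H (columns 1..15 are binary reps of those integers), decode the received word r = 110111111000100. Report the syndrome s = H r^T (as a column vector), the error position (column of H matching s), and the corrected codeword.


s = (1, 1, 1, 1)^T, error position = 15, corrected codeword c = 110111111000101

Compute s = H r^T mod 2 one row at a time:
  s_1 = 1 + 1 + 0 + 0 + 0 + 1 + 0 + 0 = 3 ≡ 1 (mod 2).
  s_2 = 1 + 1 + 1 + 1 + 0 + 1 + 0 + 0 = 5 ≡ 1 (mod 2).
  s_3 = 1 + 0 + 1 + 1 + 0 + 0 + 0 + 0 = 3 ≡ 1 (mod 2).
  s_4 = 1 + 0 + 1 + 1 + 1 + 0 + 1 + 0 = 5 ≡ 1 (mod 2).
s = (1, 1, 1, 1)^T — this equals column 15 of H (binary 1111), so error is at position 15.
Correct: flip bit 15 of r = 110111111000100 to get c = 110111111000101.
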